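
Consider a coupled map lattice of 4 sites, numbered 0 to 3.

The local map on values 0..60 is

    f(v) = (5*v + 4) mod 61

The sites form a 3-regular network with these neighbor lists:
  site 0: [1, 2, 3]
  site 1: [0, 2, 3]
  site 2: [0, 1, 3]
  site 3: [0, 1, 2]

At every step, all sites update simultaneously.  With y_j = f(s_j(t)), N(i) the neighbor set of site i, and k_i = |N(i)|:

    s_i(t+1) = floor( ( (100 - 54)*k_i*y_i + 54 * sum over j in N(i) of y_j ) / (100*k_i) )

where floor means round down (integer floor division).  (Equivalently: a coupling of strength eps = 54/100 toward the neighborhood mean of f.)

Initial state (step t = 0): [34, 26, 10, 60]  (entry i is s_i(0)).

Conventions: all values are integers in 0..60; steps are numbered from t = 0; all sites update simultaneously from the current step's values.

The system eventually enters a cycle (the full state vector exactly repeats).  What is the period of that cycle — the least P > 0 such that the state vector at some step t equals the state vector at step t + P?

Answer: 23
Key observation: The state at step 17, [21, 10, 10, 10], reappears at step 40 — and no state repeats earlier — so the cycle the system enters has period 23.

Derivation:
t=0: [34, 26, 10, 60]
t=1: [46, 35, 47, 48]
t=2: [43, 45, 45, 29]
t=3: [37, 40, 40, 35]
t=4: [20, 24, 24, 34]
t=5: [29, 18, 18, 32]
t=6: [31, 33, 33, 36]
t=7: [34, 36, 36, 24]
t=8: [24, 10, 10, 10]
t=9: [30, 44, 44, 44]
t=10: [36, 39, 39, 39]
t=11: [9, 13, 13, 13]
t=12: [26, 15, 15, 15]
t=13: [15, 16, 16, 16]
t=14: [20, 22, 22, 22]
t=15: [48, 51, 51, 51]
t=16: [8, 12, 12, 12]
t=17: [21, 10, 10, 10]
t=18: [51, 52, 52, 52]
t=19: [17, 19, 19, 19]
t=20: [33, 36, 36, 36]
t=21: [22, 9, 9, 9]
t=22: [50, 49, 49, 49]
t=23: [7, 5, 5, 5]
t=24: [33, 30, 30, 30]
t=25: [38, 34, 34, 34]
t=26: [33, 44, 44, 44]
t=27: [43, 42, 42, 42]
t=28: [33, 31, 31, 31]
t=29: [41, 38, 38, 38]
t=30: [17, 13, 13, 13]
t=31: [17, 11, 11, 11]
t=32: [44, 53, 53, 53]
t=33: [32, 27, 27, 27]
t=34: [28, 21, 21, 21]
t=35: [36, 43, 43, 43]
t=36: [19, 29, 29, 29]
t=37: [32, 28, 28, 28]
t=38: [31, 25, 25, 25]
t=39: [20, 12, 12, 12]
t=40: [21, 10, 10, 10]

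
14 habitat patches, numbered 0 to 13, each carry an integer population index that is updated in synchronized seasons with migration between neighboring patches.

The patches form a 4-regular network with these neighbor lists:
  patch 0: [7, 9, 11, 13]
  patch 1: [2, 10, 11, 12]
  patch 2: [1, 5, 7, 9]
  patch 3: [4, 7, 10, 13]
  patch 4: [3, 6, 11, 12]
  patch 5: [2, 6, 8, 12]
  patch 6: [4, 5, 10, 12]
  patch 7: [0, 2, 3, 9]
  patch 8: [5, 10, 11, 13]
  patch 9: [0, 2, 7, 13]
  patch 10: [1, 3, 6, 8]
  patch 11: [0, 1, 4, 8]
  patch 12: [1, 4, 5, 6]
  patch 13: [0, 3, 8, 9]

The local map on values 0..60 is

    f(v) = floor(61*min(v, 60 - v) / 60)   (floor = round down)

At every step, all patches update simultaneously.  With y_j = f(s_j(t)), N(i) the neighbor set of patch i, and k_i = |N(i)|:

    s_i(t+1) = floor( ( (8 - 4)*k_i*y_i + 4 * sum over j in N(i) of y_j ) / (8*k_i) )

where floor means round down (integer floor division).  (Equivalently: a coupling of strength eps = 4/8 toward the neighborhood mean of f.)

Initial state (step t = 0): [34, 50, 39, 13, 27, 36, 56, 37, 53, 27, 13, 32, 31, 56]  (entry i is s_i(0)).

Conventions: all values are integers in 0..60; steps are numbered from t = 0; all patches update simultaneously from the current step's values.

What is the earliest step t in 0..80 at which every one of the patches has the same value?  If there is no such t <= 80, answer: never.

Answer: 10
Key observation: Synchronization is absorbing here: once all patches are equal they stay equal, and step 10 is the first all-equal step.

Derivation:
t=0: [34, 50, 39, 13, 27, 36, 56, 37, 53, 27, 13, 32, 31, 56]  (not all equal)
t=1: [23, 16, 21, 14, 22, 19, 13, 22, 12, 22, 10, 22, 22, 11]  (not all equal)
t=2: [21, 17, 20, 15, 19, 18, 15, 21, 13, 20, 11, 20, 19, 14]  (not all equal)
t=3: [19, 17, 19, 15, 18, 17, 15, 20, 14, 19, 13, 18, 18, 15]  (not all equal)
t=4: [18, 17, 18, 15, 17, 16, 15, 19, 14, 18, 14, 17, 17, 15]  (not all equal)
t=5: [17, 16, 17, 15, 16, 16, 15, 18, 14, 17, 14, 16, 16, 15]  (not all equal)
t=6: [16, 15, 16, 15, 15, 15, 15, 17, 14, 16, 14, 15, 15, 15]  (not all equal)
t=7: [15, 15, 15, 15, 15, 15, 14, 16, 14, 16, 14, 15, 15, 15]  (not all equal)
t=8: [15, 14, 15, 15, 14, 14, 14, 15, 14, 15, 14, 14, 14, 15]  (not all equal)
t=9: [14, 14, 14, 14, 14, 14, 14, 15, 14, 15, 14, 14, 14, 14]  (not all equal)
t=10: [14, 14, 14, 14, 14, 14, 14, 14, 14, 14, 14, 14, 14, 14]  (all equal)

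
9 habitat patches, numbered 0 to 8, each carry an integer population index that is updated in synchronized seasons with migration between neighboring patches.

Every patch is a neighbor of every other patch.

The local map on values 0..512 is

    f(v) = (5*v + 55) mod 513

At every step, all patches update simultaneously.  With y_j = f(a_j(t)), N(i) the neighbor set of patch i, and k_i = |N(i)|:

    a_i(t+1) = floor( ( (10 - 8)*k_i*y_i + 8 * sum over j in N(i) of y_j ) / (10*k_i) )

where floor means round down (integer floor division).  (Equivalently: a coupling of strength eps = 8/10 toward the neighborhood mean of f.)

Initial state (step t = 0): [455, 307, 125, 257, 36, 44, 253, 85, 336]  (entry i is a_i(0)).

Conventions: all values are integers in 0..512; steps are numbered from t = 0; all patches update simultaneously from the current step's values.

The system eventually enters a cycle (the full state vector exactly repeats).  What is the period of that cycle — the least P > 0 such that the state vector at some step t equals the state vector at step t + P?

Answer: 18
Key observation: The state at step 12, [320, 320, 320, 320, 320, 320, 320, 320, 320], reappears at step 30 — and no state repeats earlier — so the cycle the system enters has period 18.

Derivation:
t=0: [455, 307, 125, 257, 36, 44, 253, 85, 336]
t=1: [256, 234, 245, 260, 252, 256, 258, 277, 248]
t=2: [300, 289, 294, 302, 298, 300, 301, 310, 296]
t=3: [164, 210, 213, 165, 163, 164, 165, 169, 214]
t=4: [283, 255, 256, 284, 283, 283, 284, 286, 257]
t=5: [406, 392, 392, 406, 406, 406, 406, 407, 393]
t=6: [166, 211, 211, 166, 166, 166, 166, 167, 211]
t=7: [286, 257, 257, 286, 286, 286, 286, 286, 257]
t=8: [415, 401, 401, 415, 415, 415, 415, 415, 401]
t=9: [57, 50, 50, 57, 57, 57, 57, 57, 50]
t=10: [329, 326, 326, 329, 329, 329, 329, 329, 326]
t=11: [156, 155, 155, 156, 156, 156, 156, 156, 155]
t=12: [320, 320, 320, 320, 320, 320, 320, 320, 320]
t=13: [116, 116, 116, 116, 116, 116, 116, 116, 116]
t=14: [122, 122, 122, 122, 122, 122, 122, 122, 122]
t=15: [152, 152, 152, 152, 152, 152, 152, 152, 152]
t=16: [302, 302, 302, 302, 302, 302, 302, 302, 302]
t=17: [26, 26, 26, 26, 26, 26, 26, 26, 26]
t=18: [185, 185, 185, 185, 185, 185, 185, 185, 185]
t=19: [467, 467, 467, 467, 467, 467, 467, 467, 467]
t=20: [338, 338, 338, 338, 338, 338, 338, 338, 338]
t=21: [206, 206, 206, 206, 206, 206, 206, 206, 206]
t=22: [59, 59, 59, 59, 59, 59, 59, 59, 59]
t=23: [350, 350, 350, 350, 350, 350, 350, 350, 350]
t=24: [266, 266, 266, 266, 266, 266, 266, 266, 266]
t=25: [359, 359, 359, 359, 359, 359, 359, 359, 359]
t=26: [311, 311, 311, 311, 311, 311, 311, 311, 311]
t=27: [71, 71, 71, 71, 71, 71, 71, 71, 71]
t=28: [410, 410, 410, 410, 410, 410, 410, 410, 410]
t=29: [53, 53, 53, 53, 53, 53, 53, 53, 53]
t=30: [320, 320, 320, 320, 320, 320, 320, 320, 320]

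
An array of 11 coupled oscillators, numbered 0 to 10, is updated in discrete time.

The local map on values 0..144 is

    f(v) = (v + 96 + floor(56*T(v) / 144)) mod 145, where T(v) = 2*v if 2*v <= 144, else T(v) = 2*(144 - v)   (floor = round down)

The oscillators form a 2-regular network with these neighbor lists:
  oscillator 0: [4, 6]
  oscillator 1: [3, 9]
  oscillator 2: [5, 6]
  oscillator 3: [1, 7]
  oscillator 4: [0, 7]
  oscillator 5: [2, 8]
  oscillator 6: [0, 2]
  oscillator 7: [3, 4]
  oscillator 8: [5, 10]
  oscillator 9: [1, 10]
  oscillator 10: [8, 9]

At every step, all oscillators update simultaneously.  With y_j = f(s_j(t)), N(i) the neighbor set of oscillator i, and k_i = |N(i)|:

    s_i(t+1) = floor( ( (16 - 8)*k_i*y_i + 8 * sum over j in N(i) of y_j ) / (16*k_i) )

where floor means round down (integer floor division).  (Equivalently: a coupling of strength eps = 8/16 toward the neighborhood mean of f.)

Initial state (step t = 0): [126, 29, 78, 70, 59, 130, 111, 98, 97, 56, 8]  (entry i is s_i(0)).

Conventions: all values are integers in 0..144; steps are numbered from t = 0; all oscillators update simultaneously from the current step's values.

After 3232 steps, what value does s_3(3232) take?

Simulating step by step:
t=0: [126, 29, 78, 70, 59, 130, 111, 98, 97, 56, 8]
t=1: [81, 32, 84, 59, 71, 86, 86, 74, 92, 53, 88]
t=2: [80, 28, 81, 49, 78, 82, 81, 72, 82, 44, 73]
t=3: [80, 16, 81, 38, 79, 81, 80, 69, 80, 34, 67]
t=4: [80, 69, 80, 58, 78, 80, 80, 61, 77, 54, 57]
t=5: [80, 61, 80, 60, 74, 80, 80, 63, 73, 54, 57]
t=6: [79, 55, 80, 59, 75, 79, 80, 65, 72, 51, 57]
t=7: [79, 48, 80, 56, 76, 79, 80, 66, 72, 45, 56]
t=8: [79, 38, 80, 51, 76, 79, 80, 66, 72, 37, 52]
t=9: [79, 23, 80, 42, 76, 79, 80, 64, 70, 23, 45]
t=10: [79, 108, 80, 62, 75, 78, 80, 58, 65, 109, 68]
t=11: [79, 80, 80, 65, 73, 76, 80, 62, 70, 83, 73]
t=12: [79, 76, 79, 68, 74, 78, 80, 66, 77, 80, 78]
t=13: [79, 77, 80, 72, 76, 80, 80, 71, 80, 79, 80]
t=14: [79, 79, 80, 78, 78, 80, 80, 78, 80, 80, 80]
t=15: [80, 80, 80, 80, 80, 80, 80, 80, 80, 80, 80]
t=16: [80, 80, 80, 80, 80, 80, 80, 80, 80, 80, 80]

Answer: s_3(3232) = 80
Key observation: The state at step 15, [80, 80, 80, 80, 80, 80, 80, 80, 80, 80, 80], reappears at step 16: the system is in a cycle of period 1 from step 15 on.  Therefore the state at step 3232 equals the state at step 15 + ((3232 - 15) mod 1) = 15, which is [80, 80, 80, 80, 80, 80, 80, 80, 80, 80, 80].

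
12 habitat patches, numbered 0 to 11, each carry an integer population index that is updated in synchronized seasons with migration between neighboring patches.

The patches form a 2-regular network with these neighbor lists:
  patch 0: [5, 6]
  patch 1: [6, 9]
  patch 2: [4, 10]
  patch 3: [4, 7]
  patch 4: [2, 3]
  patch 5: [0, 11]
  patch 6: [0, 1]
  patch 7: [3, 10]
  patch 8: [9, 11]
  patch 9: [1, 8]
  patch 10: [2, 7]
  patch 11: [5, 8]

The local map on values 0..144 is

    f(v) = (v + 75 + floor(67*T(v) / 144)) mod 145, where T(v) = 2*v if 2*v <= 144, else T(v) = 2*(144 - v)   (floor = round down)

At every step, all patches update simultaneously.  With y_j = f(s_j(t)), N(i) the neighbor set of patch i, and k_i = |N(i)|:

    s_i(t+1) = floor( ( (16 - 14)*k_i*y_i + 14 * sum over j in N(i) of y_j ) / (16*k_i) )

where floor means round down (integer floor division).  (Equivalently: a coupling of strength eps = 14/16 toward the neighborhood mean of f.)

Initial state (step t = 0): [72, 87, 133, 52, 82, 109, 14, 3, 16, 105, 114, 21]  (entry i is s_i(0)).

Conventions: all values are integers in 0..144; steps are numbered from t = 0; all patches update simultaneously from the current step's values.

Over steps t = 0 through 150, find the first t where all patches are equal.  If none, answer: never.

Answer: never
Key observation: The state at step 25 reappears at step 31 — the system is in a cycle of period 6 from step 25 on.  No step 0..31 is synchronized, and the cycle repeats forever, so no step up to 150 (or ever) has all patches equal.

Derivation:
t=0: [72, 87, 133, 52, 82, 109, 14, 3, 16, 105, 114, 21]  (not all equal)
t=1: [84, 84, 70, 68, 53, 89, 73, 54, 94, 85, 75, 91]  (not all equal)
t=2: [69, 69, 52, 36, 59, 69, 69, 61, 69, 69, 51, 70]  (not all equal)
t=3: [63, 63, 34, 57, 81, 63, 63, 81, 63, 63, 37, 63]  (not all equal)
t=4: [51, 51, 48, 65, 87, 51, 51, 26, 51, 51, 91, 51]  (not all equal)
t=5: [28, 28, 64, 92, 42, 28, 28, 70, 28, 28, 73, 28]  (not all equal)
t=6: [129, 129, 41, 42, 55, 129, 129, 68, 129, 129, 60, 129]  (not all equal)
t=7: [72, 72, 36, 43, 13, 72, 72, 32, 72, 72, 36, 72]  (not all equal)
t=8: [69, 69, 124, 104, 81, 69, 69, 85, 69, 69, 140, 69]  (not all equal)
t=9: [63, 63, 71, 69, 71, 63, 63, 71, 63, 63, 70, 63]  (not all equal)
t=10: [51, 51, 66, 66, 65, 51, 51, 64, 51, 51, 66, 51]  (not all equal)
t=11: [28, 28, 56, 54, 56, 28, 28, 56, 28, 28, 55, 28]  (not all equal)
t=12: [129, 129, 37, 37, 36, 129, 129, 35, 129, 129, 37, 129]  (not all equal)
t=13: [72, 72, 63, 125, 18, 72, 72, 18, 72, 72, 62, 72]  (not all equal)
t=14: [69, 69, 75, 104, 67, 69, 69, 66, 69, 69, 76, 69]  (not all equal)
t=15: [63, 63, 64, 59, 68, 63, 63, 68, 63, 63, 63, 63]  (not all equal)
t=16: [51, 51, 55, 58, 49, 51, 51, 48, 51, 51, 56, 51]  (not all equal)
t=17: [28, 28, 31, 25, 36, 28, 28, 37, 28, 28, 30, 28]  (not all equal)
t=18: [129, 129, 137, 78, 130, 129, 129, 111, 129, 129, 75, 129]  (not all equal)
t=19: [72, 72, 71, 71, 71, 72, 72, 69, 72, 72, 71, 72]  (not all equal)
t=20: [69, 69, 67, 65, 67, 69, 69, 66, 69, 69, 65, 69]  (not all equal)
t=21: [63, 63, 57, 57, 57, 63, 63, 55, 63, 63, 57, 63]  (not all equal)
t=22: [51, 51, 40, 38, 40, 51, 51, 39, 51, 51, 38, 51]  (not all equal)
t=23: [28, 28, 5, 5, 5, 28, 28, 3, 28, 28, 5, 28]  (not all equal)
t=24: [129, 129, 84, 82, 84, 129, 129, 83, 129, 129, 82, 129]  (not all equal)
t=25: [72, 72, 69, 69, 69, 72, 72, 69, 72, 72, 69, 72]  (not all equal)
t=26: [69, 69, 63, 63, 63, 69, 69, 63, 69, 69, 63, 69]  (not all equal)
t=27: [63, 63, 51, 51, 51, 63, 63, 51, 63, 63, 51, 63]  (not all equal)
t=28: [51, 51, 28, 28, 28, 51, 51, 28, 51, 51, 28, 51]  (not all equal)
t=29: [28, 28, 129, 129, 129, 28, 28, 129, 28, 28, 129, 28]  (not all equal)
t=30: [129, 129, 72, 72, 72, 129, 129, 72, 129, 129, 72, 129]  (not all equal)
t=31: [72, 72, 69, 69, 69, 72, 72, 69, 72, 72, 69, 72]  (not all equal)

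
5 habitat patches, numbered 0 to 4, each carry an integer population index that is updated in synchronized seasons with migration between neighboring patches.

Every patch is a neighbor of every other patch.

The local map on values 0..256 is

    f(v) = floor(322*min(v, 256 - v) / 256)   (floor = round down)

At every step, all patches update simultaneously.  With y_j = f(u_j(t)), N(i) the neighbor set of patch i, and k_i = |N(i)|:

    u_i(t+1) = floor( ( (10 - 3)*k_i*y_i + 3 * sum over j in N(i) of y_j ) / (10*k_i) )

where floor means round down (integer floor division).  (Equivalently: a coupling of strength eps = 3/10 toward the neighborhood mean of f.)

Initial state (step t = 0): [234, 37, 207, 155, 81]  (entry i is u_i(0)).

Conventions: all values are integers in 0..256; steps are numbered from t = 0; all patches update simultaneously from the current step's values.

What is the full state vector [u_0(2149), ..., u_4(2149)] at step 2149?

Simulating step by step:
t=0: [234, 37, 207, 155, 81]
t=1: [44, 55, 65, 106, 90]
t=2: [68, 76, 84, 116, 104]
t=3: [95, 101, 107, 132, 123]
t=4: [126, 131, 135, 148, 147]
t=5: [154, 153, 150, 139, 141]
t=6: [131, 131, 134, 142, 141]
t=7: [154, 154, 152, 145, 146]
t=8: [129, 129, 130, 136, 135]
t=9: [157, 157, 157, 152, 153]
t=10: [124, 124, 124, 128, 127]
t=11: [155, 155, 155, 159, 158]
t=12: [126, 126, 126, 123, 123]
t=13: [157, 157, 157, 154, 154]
t=14: [124, 124, 124, 127, 127]
t=15: [155, 155, 155, 158, 158]
t=16: [126, 126, 126, 123, 123]

Answer: [157, 157, 157, 154, 154]
Key observation: The state at step 12, [126, 126, 126, 123, 123], reappears at step 16: the system is in a cycle of period 4 from step 12 on.  Therefore the state at step 2149 equals the state at step 12 + ((2149 - 12) mod 4) = 13, which is [157, 157, 157, 154, 154].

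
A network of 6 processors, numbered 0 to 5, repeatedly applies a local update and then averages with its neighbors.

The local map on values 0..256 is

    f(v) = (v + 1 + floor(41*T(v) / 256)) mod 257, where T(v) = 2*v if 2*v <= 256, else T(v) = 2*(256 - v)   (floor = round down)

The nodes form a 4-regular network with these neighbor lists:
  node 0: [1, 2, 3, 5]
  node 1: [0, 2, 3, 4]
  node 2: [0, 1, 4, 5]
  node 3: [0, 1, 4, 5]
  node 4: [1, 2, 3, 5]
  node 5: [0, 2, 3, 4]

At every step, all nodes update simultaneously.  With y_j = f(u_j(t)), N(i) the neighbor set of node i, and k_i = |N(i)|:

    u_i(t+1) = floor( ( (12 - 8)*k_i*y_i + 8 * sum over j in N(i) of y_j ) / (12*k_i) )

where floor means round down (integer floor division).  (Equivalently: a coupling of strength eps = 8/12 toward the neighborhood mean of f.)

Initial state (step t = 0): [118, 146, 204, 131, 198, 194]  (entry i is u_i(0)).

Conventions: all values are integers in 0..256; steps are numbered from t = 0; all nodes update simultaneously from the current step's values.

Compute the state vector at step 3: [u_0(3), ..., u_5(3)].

Simulating step by step:
t=0: [118, 146, 204, 131, 198, 194]
t=1: [183, 188, 201, 185, 203, 199]
t=2: [211, 212, 215, 211, 215, 215]
t=3: [227, 227, 228, 227, 228, 228]

Answer: [227, 227, 228, 227, 228, 228]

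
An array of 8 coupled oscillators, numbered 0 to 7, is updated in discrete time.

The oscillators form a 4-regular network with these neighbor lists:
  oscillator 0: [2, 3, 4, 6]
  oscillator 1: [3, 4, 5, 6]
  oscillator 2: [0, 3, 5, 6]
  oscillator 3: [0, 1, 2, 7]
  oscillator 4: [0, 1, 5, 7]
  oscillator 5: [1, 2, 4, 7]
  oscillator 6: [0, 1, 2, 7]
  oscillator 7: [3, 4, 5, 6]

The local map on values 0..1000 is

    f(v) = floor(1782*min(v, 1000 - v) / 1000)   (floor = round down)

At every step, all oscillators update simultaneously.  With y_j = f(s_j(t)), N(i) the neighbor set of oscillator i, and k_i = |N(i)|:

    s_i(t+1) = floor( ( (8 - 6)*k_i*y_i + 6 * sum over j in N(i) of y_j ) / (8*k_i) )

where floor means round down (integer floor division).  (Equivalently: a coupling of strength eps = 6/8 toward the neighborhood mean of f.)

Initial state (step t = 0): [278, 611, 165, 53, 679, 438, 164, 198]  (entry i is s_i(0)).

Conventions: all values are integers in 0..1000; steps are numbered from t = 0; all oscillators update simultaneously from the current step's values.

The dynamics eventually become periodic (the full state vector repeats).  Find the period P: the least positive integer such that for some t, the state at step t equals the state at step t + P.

Simulating step by step:
t=0: [278, 611, 165, 53, 679, 438, 164, 198]
t=1: [358, 499, 384, 367, 578, 553, 416, 413]
t=2: [689, 773, 701, 715, 761, 772, 737, 735]
t=3: [500, 439, 495, 494, 450, 445, 484, 456]
t=4: [864, 820, 862, 851, 814, 812, 846, 828]
t=5: [269, 305, 270, 274, 308, 309, 277, 302]
t=6: [496, 525, 497, 504, 532, 533, 505, 524]
t=7: [873, 854, 873, 869, 847, 847, 869, 855]
t=8: [237, 254, 237, 240, 258, 258, 240, 253]
t=9: [430, 445, 430, 434, 449, 449, 434, 444]
t=10: [775, 787, 775, 777, 790, 790, 777, 787]
t=11: [394, 383, 394, 391, 380, 380, 391, 383]
t=12: [695, 685, 695, 693, 683, 683, 693, 685]
t=13: [548, 556, 548, 550, 558, 558, 550, 556]
t=14: [800, 793, 800, 798, 791, 791, 798, 793]
t=15: [360, 366, 360, 361, 367, 367, 361, 366]
t=16: [644, 649, 644, 645, 650, 650, 645, 649]
t=17: [631, 626, 631, 630, 625, 625, 630, 626]
t=18: [659, 664, 659, 660, 665, 665, 660, 664]
t=19: [604, 599, 604, 603, 598, 598, 603, 599]
t=20: [707, 712, 707, 708, 713, 713, 708, 712]
t=21: [519, 514, 519, 518, 513, 513, 518, 514]
t=22: [859, 863, 859, 860, 864, 864, 860, 863]
t=23: [248, 245, 248, 247, 244, 244, 247, 245]
t=24: [439, 436, 439, 438, 436, 436, 438, 436]
t=25: [780, 777, 780, 779, 777, 777, 779, 777]
t=26: [393, 395, 393, 394, 396, 396, 394, 395]
t=27: [701, 703, 701, 701, 703, 703, 701, 703]
t=28: [531, 530, 531, 530, 529, 529, 530, 530]
t=29: [836, 837, 836, 836, 837, 837, 836, 837]
t=30: [291, 290, 291, 291, 290, 290, 291, 290]
t=31: [517, 516, 517, 517, 516, 516, 517, 516]
t=32: [860, 861, 860, 860, 861, 861, 860, 861]
t=33: [248, 247, 248, 248, 247, 247, 248, 247]
t=34: [440, 440, 440, 440, 440, 440, 440, 440]
t=35: [784, 784, 784, 784, 784, 784, 784, 784]
t=36: [384, 384, 384, 384, 384, 384, 384, 384]
t=37: [684, 684, 684, 684, 684, 684, 684, 684]
t=38: [563, 563, 563, 563, 563, 563, 563, 563]
t=39: [778, 778, 778, 778, 778, 778, 778, 778]
t=40: [395, 395, 395, 395, 395, 395, 395, 395]
t=41: [703, 703, 703, 703, 703, 703, 703, 703]
t=42: [529, 529, 529, 529, 529, 529, 529, 529]
t=43: [839, 839, 839, 839, 839, 839, 839, 839]
t=44: [286, 286, 286, 286, 286, 286, 286, 286]
t=45: [509, 509, 509, 509, 509, 509, 509, 509]
t=46: [874, 874, 874, 874, 874, 874, 874, 874]
t=47: [224, 224, 224, 224, 224, 224, 224, 224]
t=48: [399, 399, 399, 399, 399, 399, 399, 399]
t=49: [711, 711, 711, 711, 711, 711, 711, 711]
t=50: [514, 514, 514, 514, 514, 514, 514, 514]
t=51: [866, 866, 866, 866, 866, 866, 866, 866]
t=52: [238, 238, 238, 238, 238, 238, 238, 238]
t=53: [424, 424, 424, 424, 424, 424, 424, 424]
t=54: [755, 755, 755, 755, 755, 755, 755, 755]
t=55: [436, 436, 436, 436, 436, 436, 436, 436]
t=56: [776, 776, 776, 776, 776, 776, 776, 776]
t=57: [399, 399, 399, 399, 399, 399, 399, 399]

Answer: 9
Key observation: The state at step 48, [399, 399, 399, 399, 399, 399, 399, 399], reappears at step 57 — and no state repeats earlier — so the cycle the system enters has period 9.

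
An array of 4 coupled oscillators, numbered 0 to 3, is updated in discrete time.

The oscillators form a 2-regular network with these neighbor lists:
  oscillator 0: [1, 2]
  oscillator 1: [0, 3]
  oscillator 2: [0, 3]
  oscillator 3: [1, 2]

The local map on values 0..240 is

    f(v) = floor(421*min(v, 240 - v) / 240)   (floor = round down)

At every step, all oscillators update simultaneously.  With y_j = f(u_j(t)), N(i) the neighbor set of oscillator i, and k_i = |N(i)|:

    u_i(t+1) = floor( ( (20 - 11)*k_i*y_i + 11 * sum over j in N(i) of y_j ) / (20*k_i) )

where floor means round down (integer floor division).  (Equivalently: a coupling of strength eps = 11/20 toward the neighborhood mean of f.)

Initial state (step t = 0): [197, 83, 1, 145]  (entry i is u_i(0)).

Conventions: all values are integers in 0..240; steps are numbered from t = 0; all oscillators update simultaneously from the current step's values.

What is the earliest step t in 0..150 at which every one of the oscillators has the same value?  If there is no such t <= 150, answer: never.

Simulating step by step:
t=0: [197, 83, 1, 145]  (not all equal)
t=1: [73, 131, 66, 114]  (not all equal)
t=2: [141, 175, 141, 173]  (not all equal)
t=3: [156, 131, 157, 131]  (not all equal)
t=4: [158, 178, 158, 178]  (not all equal)
t=5: [133, 117, 133, 117]  (not all equal)
t=6: [191, 200, 191, 200]  (not all equal)
t=7: [80, 74, 80, 74]  (not all equal)
t=8: [136, 132, 136, 132]  (not all equal)
t=9: [183, 187, 183, 187]  (not all equal)
t=10: [97, 93, 97, 93]  (not all equal)
t=11: [168, 164, 168, 164]  (not all equal)
t=12: [127, 131, 127, 131]  (not all equal)
t=13: [196, 192, 196, 192]  (not all equal)
t=14: [78, 82, 78, 82]  (not all equal)
t=15: [137, 141, 137, 141]  (not all equal)
t=16: [178, 174, 178, 174]  (not all equal)
t=17: [109, 113, 109, 113]  (not all equal)
t=18: [192, 196, 192, 196]  (not all equal)
t=19: [82, 78, 82, 78]  (not all equal)
t=20: [141, 137, 141, 137]  (not all equal)
t=21: [174, 178, 174, 178]  (not all equal)
t=22: [113, 109, 113, 109]  (not all equal)
t=23: [196, 192, 196, 192]  (not all equal)

Answer: never
Key observation: The state at step 13 reappears at step 23 — the system is in a cycle of period 10 from step 13 on.  No step 0..23 is synchronized, and the cycle repeats forever, so no step up to 150 (or ever) has all oscillators equal.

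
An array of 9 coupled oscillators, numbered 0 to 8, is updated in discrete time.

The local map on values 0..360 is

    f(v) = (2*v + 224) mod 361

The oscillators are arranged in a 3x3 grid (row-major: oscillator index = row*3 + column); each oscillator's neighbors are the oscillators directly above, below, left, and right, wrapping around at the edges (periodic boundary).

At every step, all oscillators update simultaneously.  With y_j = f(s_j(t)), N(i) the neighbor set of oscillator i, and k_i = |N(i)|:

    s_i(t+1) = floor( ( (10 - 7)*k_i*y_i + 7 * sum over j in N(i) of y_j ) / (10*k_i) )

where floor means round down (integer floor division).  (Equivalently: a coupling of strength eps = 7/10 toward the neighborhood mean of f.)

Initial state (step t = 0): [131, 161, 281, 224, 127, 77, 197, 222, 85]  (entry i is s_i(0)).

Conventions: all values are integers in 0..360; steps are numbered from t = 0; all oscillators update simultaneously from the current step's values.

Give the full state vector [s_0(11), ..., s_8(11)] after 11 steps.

Answer: [159, 193, 184, 102, 155, 145, 76, 129, 120]

Derivation:
t=0: [131, 161, 281, 224, 127, 77, 197, 222, 85]
t=1: [180, 162, 82, 183, 178, 96, 212, 195, 122]
t=2: [194, 182, 108, 205, 192, 118, 228, 215, 140]
t=3: [232, 220, 149, 242, 230, 159, 263, 251, 181]
t=4: [244, 233, 229, 254, 243, 239, 166, 155, 132]
t=5: [254, 307, 297, 219, 253, 243, 174, 226, 218]
t=6: [129, 109, 164, 191, 191, 227, 225, 205, 259]
t=7: [181, 169, 151, 247, 233, 217, 209, 197, 197]
t=8: [243, 231, 221, 305, 293, 283, 276, 264, 252]
t=9: [244, 232, 222, 131, 120, 109, 103, 91, 81]
t=10: [250, 239, 229, 143, 132, 122, 116, 105, 95]
t=11: [159, 193, 184, 102, 155, 145, 76, 129, 120]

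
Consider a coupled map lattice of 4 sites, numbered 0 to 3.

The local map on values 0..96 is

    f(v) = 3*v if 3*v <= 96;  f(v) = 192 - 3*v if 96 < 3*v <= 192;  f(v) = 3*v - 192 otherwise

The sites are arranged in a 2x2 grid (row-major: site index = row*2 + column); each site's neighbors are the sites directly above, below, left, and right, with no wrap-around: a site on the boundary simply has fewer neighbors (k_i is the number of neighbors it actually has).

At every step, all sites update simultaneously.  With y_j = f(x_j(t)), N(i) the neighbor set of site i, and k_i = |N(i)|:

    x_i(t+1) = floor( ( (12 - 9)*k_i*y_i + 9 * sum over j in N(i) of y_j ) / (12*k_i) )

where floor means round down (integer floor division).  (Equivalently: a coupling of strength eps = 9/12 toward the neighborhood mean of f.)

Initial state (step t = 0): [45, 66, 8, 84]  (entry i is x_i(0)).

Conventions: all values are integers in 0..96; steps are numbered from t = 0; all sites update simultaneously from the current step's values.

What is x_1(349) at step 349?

Answer: x_1(349) = 77
Key observation: The state at step 32, [30, 12, 12, 30], reappears at step 38: the system is in a cycle of period 6 from step 32 on.  Therefore the state at step 349 equals the state at step 32 + ((349 - 32) mod 6) = 37, which is [63, 77, 77, 63].

Derivation:
t=0: [45, 66, 8, 84]
t=1: [25, 45, 49, 26]
t=2: [57, 71, 68, 57]
t=3: [17, 21, 18, 17]
t=4: [56, 54, 51, 56]
t=5: [31, 25, 27, 31]
t=6: [81, 88, 90, 81]
t=7: [69, 56, 57, 69]
t=8: [20, 17, 16, 20]
t=9: [52, 57, 57, 52]
t=10: [24, 32, 32, 24]
t=11: [90, 78, 78, 90]
t=12: [51, 69, 69, 51]
t=13: [21, 33, 33, 21]
t=14: [85, 70, 70, 85]
t=15: [29, 51, 51, 29]
t=16: [51, 75, 75, 51]
t=17: [34, 37, 37, 34]
t=18: [83, 87, 87, 83]
t=19: [66, 60, 60, 66]
t=20: [10, 7, 7, 10]
t=21: [23, 27, 27, 23]
t=22: [78, 72, 72, 78]
t=23: [28, 37, 37, 28]
t=24: [81, 83, 83, 81]
t=25: [55, 52, 52, 55]
t=26: [33, 29, 29, 33]
t=27: [88, 91, 91, 88]
t=28: [78, 74, 74, 78]
t=29: [33, 39, 39, 33]
t=30: [79, 88, 88, 79]
t=31: [65, 51, 51, 65]
t=32: [30, 12, 12, 30]
t=33: [49, 76, 76, 49]
t=34: [38, 42, 42, 38]
t=35: [69, 75, 75, 69]
t=36: [28, 19, 19, 28]
t=37: [63, 77, 77, 63]
t=38: [30, 12, 12, 30]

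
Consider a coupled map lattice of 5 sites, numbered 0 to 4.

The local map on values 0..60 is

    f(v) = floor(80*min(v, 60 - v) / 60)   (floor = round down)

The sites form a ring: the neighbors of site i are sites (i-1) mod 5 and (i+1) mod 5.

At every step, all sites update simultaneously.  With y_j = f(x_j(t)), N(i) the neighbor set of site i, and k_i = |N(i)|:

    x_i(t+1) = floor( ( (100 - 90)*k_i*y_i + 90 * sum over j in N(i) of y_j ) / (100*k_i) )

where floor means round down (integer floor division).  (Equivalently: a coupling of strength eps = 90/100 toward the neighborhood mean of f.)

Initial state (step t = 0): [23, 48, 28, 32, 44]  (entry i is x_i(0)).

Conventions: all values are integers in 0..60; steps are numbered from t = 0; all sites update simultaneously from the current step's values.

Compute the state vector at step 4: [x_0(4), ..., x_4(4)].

Answer: [36, 33, 36, 35, 34]

Derivation:
t=0: [23, 48, 28, 32, 44]
t=1: [19, 31, 27, 29, 32]
t=2: [36, 31, 37, 36, 32]
t=3: [36, 31, 34, 33, 32]
t=4: [36, 33, 36, 35, 34]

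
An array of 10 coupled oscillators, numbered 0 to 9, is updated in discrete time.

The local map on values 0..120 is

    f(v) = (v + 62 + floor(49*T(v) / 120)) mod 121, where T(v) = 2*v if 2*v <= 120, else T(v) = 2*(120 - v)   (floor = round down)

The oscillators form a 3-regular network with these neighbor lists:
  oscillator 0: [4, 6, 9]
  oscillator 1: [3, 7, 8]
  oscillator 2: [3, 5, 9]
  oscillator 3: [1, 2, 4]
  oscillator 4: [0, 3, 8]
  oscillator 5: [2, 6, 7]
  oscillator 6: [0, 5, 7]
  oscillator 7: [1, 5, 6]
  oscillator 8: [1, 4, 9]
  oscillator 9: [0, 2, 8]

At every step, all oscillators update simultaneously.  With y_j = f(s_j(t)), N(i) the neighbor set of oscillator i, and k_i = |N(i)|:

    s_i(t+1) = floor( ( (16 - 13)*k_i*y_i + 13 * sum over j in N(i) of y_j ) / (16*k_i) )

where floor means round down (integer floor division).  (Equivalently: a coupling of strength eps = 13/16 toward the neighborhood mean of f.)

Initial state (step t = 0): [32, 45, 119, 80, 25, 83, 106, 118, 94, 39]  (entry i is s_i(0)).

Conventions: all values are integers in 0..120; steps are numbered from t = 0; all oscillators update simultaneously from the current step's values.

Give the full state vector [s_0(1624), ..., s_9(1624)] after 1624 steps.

Simulating step by step:
t=0: [32, 45, 119, 80, 25, 83, 106, 118, 94, 39]
t=1: [70, 49, 43, 61, 82, 58, 74, 47, 48, 65]
t=2: [51, 33, 43, 37, 45, 34, 43, 39, 41, 35]
t=3: [18, 9, 7, 12, 19, 13, 16, 7, 9, 18]
t=4: [93, 78, 84, 82, 87, 80, 85, 82, 87, 84]
t=5: [54, 53, 53, 53, 54, 53, 54, 53, 53, 54]
t=6: [39, 37, 37, 37, 37, 37, 37, 37, 38, 37]
t=7: [8, 8, 8, 8, 9, 8, 8, 8, 8, 9]
t=8: [77, 76, 76, 76, 76, 76, 76, 76, 77, 76]
t=9: [52, 52, 52, 52, 52, 52, 52, 52, 52, 52]
t=10: [35, 35, 35, 35, 35, 35, 35, 35, 35, 35]
t=11: [4, 4, 4, 4, 4, 4, 4, 4, 4, 4]
t=12: [69, 69, 69, 69, 69, 69, 69, 69, 69, 69]
t=13: [51, 51, 51, 51, 51, 51, 51, 51, 51, 51]
t=14: [33, 33, 33, 33, 33, 33, 33, 33, 33, 33]
t=15: [0, 0, 0, 0, 0, 0, 0, 0, 0, 0]
t=16: [62, 62, 62, 62, 62, 62, 62, 62, 62, 62]
t=17: [50, 50, 50, 50, 50, 50, 50, 50, 50, 50]
t=18: [31, 31, 31, 31, 31, 31, 31, 31, 31, 31]
t=19: [118, 118, 118, 118, 118, 118, 118, 118, 118, 118]
t=20: [60, 60, 60, 60, 60, 60, 60, 60, 60, 60]
t=21: [50, 50, 50, 50, 50, 50, 50, 50, 50, 50]

Answer: [60, 60, 60, 60, 60, 60, 60, 60, 60, 60]
Key observation: The state at step 17, [50, 50, 50, 50, 50, 50, 50, 50, 50, 50], reappears at step 21: the system is in a cycle of period 4 from step 17 on.  Therefore the state at step 1624 equals the state at step 17 + ((1624 - 17) mod 4) = 20, which is [60, 60, 60, 60, 60, 60, 60, 60, 60, 60].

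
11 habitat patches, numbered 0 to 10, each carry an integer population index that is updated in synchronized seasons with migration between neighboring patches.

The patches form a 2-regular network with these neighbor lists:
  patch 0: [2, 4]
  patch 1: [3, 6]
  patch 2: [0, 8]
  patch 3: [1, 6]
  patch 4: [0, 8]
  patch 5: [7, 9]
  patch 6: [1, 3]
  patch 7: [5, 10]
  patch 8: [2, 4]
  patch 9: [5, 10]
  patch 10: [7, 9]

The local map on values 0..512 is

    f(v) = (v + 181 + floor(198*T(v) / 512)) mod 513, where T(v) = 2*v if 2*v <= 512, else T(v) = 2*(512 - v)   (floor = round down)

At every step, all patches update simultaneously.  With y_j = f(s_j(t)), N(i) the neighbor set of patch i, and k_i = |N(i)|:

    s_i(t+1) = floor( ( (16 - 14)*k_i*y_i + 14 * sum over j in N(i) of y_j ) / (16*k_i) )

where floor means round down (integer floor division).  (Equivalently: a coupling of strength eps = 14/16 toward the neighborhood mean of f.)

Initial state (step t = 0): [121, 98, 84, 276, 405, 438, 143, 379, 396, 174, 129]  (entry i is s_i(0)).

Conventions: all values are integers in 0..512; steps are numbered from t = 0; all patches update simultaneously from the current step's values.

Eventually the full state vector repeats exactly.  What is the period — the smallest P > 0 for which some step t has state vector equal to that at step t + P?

Simulating step by step:
t=0: [121, 98, 84, 276, 405, 438, 143, 379, 396, 174, 129]
t=1: [261, 289, 280, 360, 259, 299, 264, 268, 230, 311, 330]
t=2: [124, 133, 102, 128, 101, 129, 135, 133, 118, 134, 130]
t=3: [365, 414, 390, 416, 390, 416, 413, 410, 364, 411, 416]
t=4: [151, 157, 146, 157, 146, 156, 157, 157, 151, 157, 156]
t=5: [440, 459, 446, 459, 446, 458, 459, 457, 440, 457, 458]
t=6: [164, 167, 163, 167, 163, 167, 167, 167, 164, 167, 167]
t=7: [470, 477, 470, 477, 470, 477, 477, 477, 470, 477, 477]
t=8: [170, 172, 170, 172, 170, 172, 172, 172, 170, 172, 172]
t=9: [482, 486, 482, 486, 482, 486, 486, 486, 482, 486, 486]
t=10: [173, 174, 173, 174, 173, 174, 174, 174, 173, 174, 174]
t=11: [487, 489, 487, 489, 487, 489, 489, 489, 487, 489, 489]
t=12: [174, 174, 174, 174, 174, 174, 174, 174, 174, 174, 174]
t=13: [489, 489, 489, 489, 489, 489, 489, 489, 489, 489, 489]
t=14: [174, 174, 174, 174, 174, 174, 174, 174, 174, 174, 174]

Answer: 2
Key observation: The state at step 12, [174, 174, 174, 174, 174, 174, 174, 174, 174, 174, 174], reappears at step 14 — and no state repeats earlier — so the cycle the system enters has period 2.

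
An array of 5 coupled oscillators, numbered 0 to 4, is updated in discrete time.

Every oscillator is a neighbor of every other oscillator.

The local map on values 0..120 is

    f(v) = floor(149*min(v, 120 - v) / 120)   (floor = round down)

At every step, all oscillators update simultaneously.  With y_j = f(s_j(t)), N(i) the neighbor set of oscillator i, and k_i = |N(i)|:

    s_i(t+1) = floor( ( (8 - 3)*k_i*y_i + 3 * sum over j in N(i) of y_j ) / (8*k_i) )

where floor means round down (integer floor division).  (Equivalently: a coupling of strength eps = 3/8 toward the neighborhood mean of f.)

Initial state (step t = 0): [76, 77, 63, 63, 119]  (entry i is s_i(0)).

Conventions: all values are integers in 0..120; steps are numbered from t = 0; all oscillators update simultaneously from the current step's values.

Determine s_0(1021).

Answer: s_0(1021) = 58
Key observation: The state at step 14, [72, 72, 72, 72, 72], reappears at step 18: the system is in a cycle of period 4 from step 14 on.  Therefore the state at step 1021 equals the state at step 14 + ((1021 - 14) mod 4) = 17, which is [58, 58, 58, 58, 58].

Derivation:
t=0: [76, 77, 63, 63, 119]
t=1: [51, 51, 60, 60, 23]
t=2: [61, 61, 67, 67, 43]
t=3: [69, 69, 65, 65, 59]
t=4: [64, 64, 67, 67, 70]
t=5: [67, 67, 65, 65, 63]
t=6: [66, 66, 67, 67, 68]
t=7: [66, 66, 65, 65, 64]
t=8: [67, 67, 67, 67, 68]
t=9: [64, 64, 64, 64, 64]
t=10: [69, 69, 69, 69, 69]
t=11: [63, 63, 63, 63, 63]
t=12: [70, 70, 70, 70, 70]
t=13: [62, 62, 62, 62, 62]
t=14: [72, 72, 72, 72, 72]
t=15: [59, 59, 59, 59, 59]
t=16: [73, 73, 73, 73, 73]
t=17: [58, 58, 58, 58, 58]
t=18: [72, 72, 72, 72, 72]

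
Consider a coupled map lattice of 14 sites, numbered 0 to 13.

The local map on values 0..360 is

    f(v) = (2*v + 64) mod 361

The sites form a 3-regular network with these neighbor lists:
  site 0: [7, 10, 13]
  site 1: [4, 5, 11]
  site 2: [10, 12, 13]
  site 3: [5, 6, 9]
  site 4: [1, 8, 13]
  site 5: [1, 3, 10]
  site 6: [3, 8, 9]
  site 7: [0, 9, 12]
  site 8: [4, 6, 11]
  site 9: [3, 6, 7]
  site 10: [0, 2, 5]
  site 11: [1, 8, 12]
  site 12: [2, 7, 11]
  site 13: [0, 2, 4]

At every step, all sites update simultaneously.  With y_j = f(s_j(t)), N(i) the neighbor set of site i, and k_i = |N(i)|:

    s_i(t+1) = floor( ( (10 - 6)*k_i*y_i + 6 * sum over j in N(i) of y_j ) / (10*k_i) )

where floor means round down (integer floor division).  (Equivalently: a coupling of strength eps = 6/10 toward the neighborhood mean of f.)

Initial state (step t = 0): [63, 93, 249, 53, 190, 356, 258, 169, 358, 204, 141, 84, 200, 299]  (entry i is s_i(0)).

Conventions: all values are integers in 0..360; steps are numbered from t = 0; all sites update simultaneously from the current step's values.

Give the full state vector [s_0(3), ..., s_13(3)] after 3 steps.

Simulating step by step:
t=0: [63, 93, 249, 53, 190, 356, 258, 169, 358, 204, 141, 84, 200, 299]
t=1: [213, 173, 230, 144, 155, 174, 155, 97, 130, 130, 227, 175, 136, 215]
t=2: [161, 43, 190, 218, 106, 132, 205, 261, 145, 254, 131, 163, 229, 114]
t=3: [178, 186, 189, 186, 269, 254, 186, 169, 225, 179, 217, 144, 131, 193]

Answer: [178, 186, 189, 186, 269, 254, 186, 169, 225, 179, 217, 144, 131, 193]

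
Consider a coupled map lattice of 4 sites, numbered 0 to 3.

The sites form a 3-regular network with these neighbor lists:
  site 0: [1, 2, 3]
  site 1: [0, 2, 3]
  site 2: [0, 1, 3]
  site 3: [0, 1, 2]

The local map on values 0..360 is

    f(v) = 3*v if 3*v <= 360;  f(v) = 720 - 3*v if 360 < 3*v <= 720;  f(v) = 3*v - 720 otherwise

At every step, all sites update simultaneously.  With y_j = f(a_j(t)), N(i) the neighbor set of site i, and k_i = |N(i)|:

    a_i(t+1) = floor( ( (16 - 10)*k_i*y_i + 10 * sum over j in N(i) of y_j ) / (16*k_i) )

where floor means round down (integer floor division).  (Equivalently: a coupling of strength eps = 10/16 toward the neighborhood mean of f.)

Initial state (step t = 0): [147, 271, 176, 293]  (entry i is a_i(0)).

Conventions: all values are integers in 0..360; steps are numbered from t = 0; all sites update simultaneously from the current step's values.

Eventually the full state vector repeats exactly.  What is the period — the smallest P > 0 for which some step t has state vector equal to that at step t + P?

Simulating step by step:
t=0: [147, 271, 176, 293]
t=1: [197, 166, 182, 177]
t=2: [170, 185, 177, 180]
t=3: [190, 182, 186, 185]
t=4: [160, 164, 162, 163]
t=5: [234, 232, 233, 232]
t=6: [21, 22, 21, 22]
t=7: [64, 64, 64, 64]
t=8: [192, 192, 192, 192]
t=9: [144, 144, 144, 144]
t=10: [288, 288, 288, 288]
t=11: [144, 144, 144, 144]

Answer: 2
Key observation: The state at step 9, [144, 144, 144, 144], reappears at step 11 — and no state repeats earlier — so the cycle the system enters has period 2.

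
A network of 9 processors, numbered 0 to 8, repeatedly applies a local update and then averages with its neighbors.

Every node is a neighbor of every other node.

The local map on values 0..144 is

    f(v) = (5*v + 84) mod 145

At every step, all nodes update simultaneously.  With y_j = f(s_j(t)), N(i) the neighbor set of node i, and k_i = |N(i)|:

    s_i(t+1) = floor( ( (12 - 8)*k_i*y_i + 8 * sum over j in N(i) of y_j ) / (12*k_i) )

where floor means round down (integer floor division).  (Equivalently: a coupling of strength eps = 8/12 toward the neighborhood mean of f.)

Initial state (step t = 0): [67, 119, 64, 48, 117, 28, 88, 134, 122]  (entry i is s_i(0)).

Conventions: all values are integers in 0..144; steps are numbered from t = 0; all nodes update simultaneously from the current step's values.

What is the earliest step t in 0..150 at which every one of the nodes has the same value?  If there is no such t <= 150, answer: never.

Simulating step by step:
t=0: [67, 119, 64, 48, 117, 28, 88, 134, 122]  (not all equal)
t=1: [96, 89, 93, 73, 86, 84, 86, 71, 93]  (not all equal)
t=2: [90, 81, 86, 61, 77, 75, 77, 59, 86]  (not all equal)
t=3: [74, 62, 69, 74, 57, 55, 57, 71, 69]  (not all equal)
t=4: [59, 80, 89, 59, 74, 71, 74, 55, 89]  (not all equal)
t=5: [66, 56, 67, 66, 48, 44, 48, 61, 67]  (not all equal)
t=6: [94, 81, 95, 94, 71, 66, 71, 88, 95]  (not all equal)
t=7: [93, 76, 94, 93, 64, 94, 64, 85, 94]  (not all equal)
t=8: [104, 83, 106, 104, 104, 106, 104, 94, 106]  (not all equal)
t=9: [37, 47, 40, 37, 37, 40, 37, 61, 40]  (not all equal)
t=10: [117, 94, 121, 117, 117, 121, 117, 111, 121]  (not all equal)
t=11: [94, 101, 99, 94, 94, 99, 94, 86, 99]  (not all equal)
t=12: [112, 85, 119, 112, 112, 119, 112, 102, 119]  (not all equal)
t=13: [69, 71, 78, 69, 69, 78, 69, 56, 78]  (not all equal)
t=14: [97, 63, 72, 97, 97, 72, 97, 81, 72]  (not all equal)
t=15: [94, 87, 62, 94, 94, 62, 94, 74, 62]  (not all equal)
t=16: [104, 95, 100, 104, 104, 100, 104, 79, 100]  (not all equal)
t=17: [29, 54, 24, 29, 29, 24, 29, 34, 24]  (not all equal)
t=18: [78, 73, 71, 78, 78, 71, 78, 84, 71]  (not all equal)
t=19: [30, 24, 21, 30, 30, 21, 30, 38, 21]  (not all equal)
t=20: [78, 71, 67, 78, 78, 67, 78, 88, 67]  (not all equal)
t=21: [62, 54, 85, 62, 62, 85, 62, 75, 85]  (not all equal)
t=22: [86, 76, 79, 86, 86, 79, 86, 66, 79]  (not all equal)
t=23: [69, 57, 61, 69, 69, 61, 69, 81, 61]  (not all equal)
t=24: [116, 101, 106, 116, 116, 106, 116, 95, 106]  (not all equal)
t=25: [68, 49, 56, 68, 68, 56, 68, 78, 56]  (not all equal)
t=26: [103, 79, 88, 103, 103, 88, 103, 79, 88]  (not all equal)
t=27: [40, 46, 58, 40, 40, 58, 40, 46, 58]  (not all equal)
t=28: [106, 77, 92, 106, 106, 92, 106, 77, 92]  (not all equal)
t=29: [52, 52, 71, 52, 52, 71, 52, 52, 71]  (not all equal)
t=30: [41, 41, 29, 41, 41, 29, 41, 41, 29]  (not all equal)
t=31: [129, 129, 114, 129, 129, 114, 129, 129, 114]  (not all equal)
t=32: [21, 21, 39, 21, 21, 39, 21, 21, 39]  (not all equal)
t=33: [66, 66, 89, 66, 66, 89, 66, 66, 89]  (not all equal)
t=34: [116, 116, 109, 116, 116, 109, 116, 116, 109]  (not all equal)
t=35: [75, 75, 66, 75, 75, 66, 75, 75, 66]  (not all equal)
t=36: [49, 49, 74, 49, 49, 74, 49, 49, 74]  (not all equal)
t=37: [34, 34, 29, 34, 34, 29, 34, 34, 29]  (not all equal)
t=38: [102, 102, 96, 102, 102, 96, 102, 102, 96]  (not all equal)
t=39: [42, 42, 71, 42, 42, 71, 42, 42, 71]  (not all equal)
t=40: [4, 4, 4, 4, 4, 4, 4, 4, 4]  (all equal)

Answer: 40
Key observation: Synchronization is absorbing here: once all nodes are equal they stay equal, and step 40 is the first all-equal step.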